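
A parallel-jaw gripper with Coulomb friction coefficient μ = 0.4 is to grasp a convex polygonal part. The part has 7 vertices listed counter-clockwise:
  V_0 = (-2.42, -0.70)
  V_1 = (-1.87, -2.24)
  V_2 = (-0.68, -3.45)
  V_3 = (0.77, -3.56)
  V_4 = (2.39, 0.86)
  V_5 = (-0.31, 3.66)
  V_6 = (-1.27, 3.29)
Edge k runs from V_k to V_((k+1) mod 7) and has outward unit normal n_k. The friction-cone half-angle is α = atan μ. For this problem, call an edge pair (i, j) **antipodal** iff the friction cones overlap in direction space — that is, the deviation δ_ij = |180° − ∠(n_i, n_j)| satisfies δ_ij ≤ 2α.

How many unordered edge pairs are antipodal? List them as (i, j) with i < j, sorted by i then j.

α = atan 0.4 = 21.80°;  2α = 43.60°
n_0 = (-0.9417, -0.3363)
n_1 = (-0.7130, -0.7012)
n_2 = (-0.0756, -0.9971)
n_3 = (+0.9389, -0.3441)
n_4 = (+0.7198, +0.6941)
n_5 = (-0.3596, +0.9331)
n_6 = (-0.9609, +0.2769)
  (0,1): δ = 155.13°  ·
  (0,2): δ = 113.99°  ·
  (0,3): δ = 39.78°  ✓
  (0,4): δ = 24.30°  ✓
  (0,5): δ = 91.42°  ·
  (0,6): δ = 144.27°  ·
  (1,2): δ = 138.86°  ·
  (1,3): δ = 64.65°  ·
  (1,4): δ = 0.56°  ✓
  (1,5): δ = 66.55°  ·
  (1,6): δ = 119.40°  ·
  (2,3): δ = 105.79°  ·
  (2,4): δ = 41.70°  ✓
  (2,5): δ = 25.42°  ✓
  (2,6): δ = 78.26°  ·
  (3,4): δ = 115.91°  ·
  (3,5): δ = 48.79°  ·
  (3,6): δ = 4.05°  ✓
  (4,5): δ = 112.88°  ·
  (4,6): δ = 60.04°  ·
  (5,6): δ = 127.16°  ·
antipodal pairs: 6

count = 6; pairs: (0,3), (0,4), (1,4), (2,4), (2,5), (3,6)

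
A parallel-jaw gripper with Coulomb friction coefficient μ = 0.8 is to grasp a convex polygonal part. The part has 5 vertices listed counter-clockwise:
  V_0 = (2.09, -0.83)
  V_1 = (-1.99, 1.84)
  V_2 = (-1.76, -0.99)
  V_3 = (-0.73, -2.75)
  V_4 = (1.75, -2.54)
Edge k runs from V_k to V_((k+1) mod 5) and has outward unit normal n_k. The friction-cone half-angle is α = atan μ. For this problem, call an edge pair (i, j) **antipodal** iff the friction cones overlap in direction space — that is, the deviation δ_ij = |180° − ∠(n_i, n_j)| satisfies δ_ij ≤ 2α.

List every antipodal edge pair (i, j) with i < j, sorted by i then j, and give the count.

count = 5; pairs: (0,1), (0,2), (0,3), (1,4), (2,4)

α = atan 0.8 = 38.66°;  2α = 77.32°
n_0 = (+0.5476, +0.8368)
n_1 = (-0.9967, -0.0810)
n_2 = (-0.8631, -0.5051)
n_3 = (+0.0844, -0.9964)
n_4 = (+0.9808, -0.1950)
  (0,1): δ = 52.15°  ✓
  (0,2): δ = 26.46°  ✓
  (0,3): δ = 38.04°  ✓
  (0,4): δ = 111.96°  ·
  (1,2): δ = 154.31°  ·
  (1,3): δ = 89.81°  ·
  (1,4): δ = 15.89°  ✓
  (2,3): δ = 115.50°  ·
  (2,4): δ = 41.58°  ✓
  (3,4): δ = 106.09°  ·
antipodal pairs: 5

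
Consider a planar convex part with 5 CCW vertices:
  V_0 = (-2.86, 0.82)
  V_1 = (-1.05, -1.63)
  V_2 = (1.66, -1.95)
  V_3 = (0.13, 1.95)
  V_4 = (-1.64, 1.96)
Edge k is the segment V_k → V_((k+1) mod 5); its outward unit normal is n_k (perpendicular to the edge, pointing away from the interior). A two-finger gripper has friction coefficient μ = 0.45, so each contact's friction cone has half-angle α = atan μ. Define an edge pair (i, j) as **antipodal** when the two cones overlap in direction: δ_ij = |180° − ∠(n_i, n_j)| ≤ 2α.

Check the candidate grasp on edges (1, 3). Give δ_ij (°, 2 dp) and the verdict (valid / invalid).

α = atan 0.45 = 24.23°;  2α = 48.46°
edge 1: e_1 = (+2.71, -0.32);  n_1 = (-0.1173, -0.9931)
edge 3: e_3 = (-1.77, +0.01);  n_3 = (+0.0056, +1.0000)
∠(n_1, n_3) = 173.59°
δ = |180° − 173.59°| = 6.41°
6.41° ≤ 2α = 48.46°  →  valid

δ = 6.41°, valid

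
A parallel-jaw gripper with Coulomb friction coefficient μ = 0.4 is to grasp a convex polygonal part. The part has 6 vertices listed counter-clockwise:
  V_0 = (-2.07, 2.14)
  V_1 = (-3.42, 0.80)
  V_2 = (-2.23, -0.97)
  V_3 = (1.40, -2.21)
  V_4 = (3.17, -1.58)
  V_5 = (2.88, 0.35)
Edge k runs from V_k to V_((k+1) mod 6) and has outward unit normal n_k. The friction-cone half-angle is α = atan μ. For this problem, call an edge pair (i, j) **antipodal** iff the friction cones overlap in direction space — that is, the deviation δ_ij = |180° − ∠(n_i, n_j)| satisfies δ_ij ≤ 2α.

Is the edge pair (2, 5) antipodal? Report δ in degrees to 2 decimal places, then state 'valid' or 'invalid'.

δ = 1.02°, valid

α = atan 0.4 = 21.80°;  2α = 43.60°
edge 2: e_2 = (+3.63, -1.24);  n_2 = (-0.3233, -0.9463)
edge 5: e_5 = (-4.95, +1.79);  n_5 = (+0.3401, +0.9404)
∠(n_2, n_5) = 178.98°
δ = |180° − 178.98°| = 1.02°
1.02° ≤ 2α = 43.60°  →  valid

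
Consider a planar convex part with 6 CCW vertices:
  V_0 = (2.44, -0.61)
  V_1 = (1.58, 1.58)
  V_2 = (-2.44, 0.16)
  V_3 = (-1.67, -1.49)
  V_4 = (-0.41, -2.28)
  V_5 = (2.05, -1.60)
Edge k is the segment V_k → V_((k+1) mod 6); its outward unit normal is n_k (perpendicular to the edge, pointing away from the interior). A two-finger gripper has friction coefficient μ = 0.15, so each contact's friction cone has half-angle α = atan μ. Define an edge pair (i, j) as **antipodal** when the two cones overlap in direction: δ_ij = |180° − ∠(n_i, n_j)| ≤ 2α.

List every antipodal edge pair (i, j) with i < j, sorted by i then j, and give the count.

α = atan 0.15 = 8.53°;  2α = 17.06°
n_0 = (+0.9308, +0.3655)
n_1 = (-0.3331, +0.9429)
n_2 = (-0.9062, -0.4229)
n_3 = (-0.5312, -0.8472)
n_4 = (+0.2664, -0.9639)
n_5 = (+0.9304, -0.3665)
  (0,1): δ = 91.98°  ·
  (0,2): δ = 3.58°  ✓
  (0,3): δ = 36.47°  ·
  (0,4): δ = 84.01°  ·
  (0,5): δ = 137.06°  ·
  (1,2): δ = 84.44°  ·
  (1,3): δ = 51.54°  ·
  (1,4): δ = 4.00°  ✓
  (1,5): δ = 49.04°  ·
  (2,3): δ = 147.10°  ·
  (2,4): δ = 99.56°  ·
  (2,5): δ = 46.52°  ·
  (3,4): δ = 132.46°  ·
  (3,5): δ = 79.41°  ·
  (4,5): δ = 126.95°  ·
antipodal pairs: 2

count = 2; pairs: (0,2), (1,4)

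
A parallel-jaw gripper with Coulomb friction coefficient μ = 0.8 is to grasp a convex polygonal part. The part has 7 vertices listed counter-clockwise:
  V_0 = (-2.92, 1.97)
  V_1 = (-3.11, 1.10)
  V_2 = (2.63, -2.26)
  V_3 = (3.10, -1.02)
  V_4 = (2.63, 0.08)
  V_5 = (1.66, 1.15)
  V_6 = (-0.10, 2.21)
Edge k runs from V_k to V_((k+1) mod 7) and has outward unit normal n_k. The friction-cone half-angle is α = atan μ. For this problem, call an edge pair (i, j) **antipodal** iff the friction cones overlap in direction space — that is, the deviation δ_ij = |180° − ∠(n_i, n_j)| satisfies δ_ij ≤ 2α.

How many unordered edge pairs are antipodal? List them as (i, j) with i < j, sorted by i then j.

count = 9; pairs: (0,2), (0,3), (0,4), (0,5), (1,3), (1,4), (1,5), (1,6), (2,6)

α = atan 0.8 = 38.66°;  2α = 77.32°
n_0 = (-0.9770, +0.2134)
n_1 = (-0.5052, -0.8630)
n_2 = (+0.9351, -0.3544)
n_3 = (+0.9196, +0.3929)
n_4 = (+0.7409, +0.6716)
n_5 = (+0.5159, +0.8566)
n_6 = (-0.0848, +0.9964)
  (0,1): δ = 108.02°  ·
  (0,2): δ = 8.44°  ✓
  (0,3): δ = 35.46°  ✓
  (0,4): δ = 54.51°  ✓
  (0,5): δ = 71.26°  ✓
  (0,6): δ = 107.18°  ·
  (1,2): δ = 80.42°  ·
  (1,3): δ = 36.52°  ✓
  (1,4): δ = 17.46°  ✓
  (1,5): δ = 0.72°  ✓
  (1,6): δ = 35.21°  ✓
  (2,3): δ = 136.11°  ·
  (2,4): δ = 117.05°  ·
  (2,5): δ = 100.30°  ·
  (2,6): δ = 64.38°  ✓
  (3,4): δ = 160.94°  ·
  (3,5): δ = 144.20°  ·
  (3,6): δ = 108.27°  ·
  (4,5): δ = 163.25°  ·
  (4,6): δ = 127.33°  ·
  (5,6): δ = 144.08°  ·
antipodal pairs: 9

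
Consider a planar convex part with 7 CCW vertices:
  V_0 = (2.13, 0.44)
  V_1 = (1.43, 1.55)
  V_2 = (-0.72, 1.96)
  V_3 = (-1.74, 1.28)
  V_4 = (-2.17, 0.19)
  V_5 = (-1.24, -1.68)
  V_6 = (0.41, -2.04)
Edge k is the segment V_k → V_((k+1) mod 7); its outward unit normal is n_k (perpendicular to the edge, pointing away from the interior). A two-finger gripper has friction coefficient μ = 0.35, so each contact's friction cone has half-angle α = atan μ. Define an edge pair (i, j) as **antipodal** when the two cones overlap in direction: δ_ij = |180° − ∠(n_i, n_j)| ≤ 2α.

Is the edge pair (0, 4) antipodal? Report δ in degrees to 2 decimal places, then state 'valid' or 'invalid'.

δ = 5.79°, valid

α = atan 0.35 = 19.29°;  2α = 38.58°
edge 0: e_0 = (-0.70, +1.11);  n_0 = (+0.8459, +0.5334)
edge 4: e_4 = (+0.93, -1.87);  n_4 = (-0.8954, -0.4453)
∠(n_0, n_4) = 174.21°
δ = |180° − 174.21°| = 5.79°
5.79° ≤ 2α = 38.58°  →  valid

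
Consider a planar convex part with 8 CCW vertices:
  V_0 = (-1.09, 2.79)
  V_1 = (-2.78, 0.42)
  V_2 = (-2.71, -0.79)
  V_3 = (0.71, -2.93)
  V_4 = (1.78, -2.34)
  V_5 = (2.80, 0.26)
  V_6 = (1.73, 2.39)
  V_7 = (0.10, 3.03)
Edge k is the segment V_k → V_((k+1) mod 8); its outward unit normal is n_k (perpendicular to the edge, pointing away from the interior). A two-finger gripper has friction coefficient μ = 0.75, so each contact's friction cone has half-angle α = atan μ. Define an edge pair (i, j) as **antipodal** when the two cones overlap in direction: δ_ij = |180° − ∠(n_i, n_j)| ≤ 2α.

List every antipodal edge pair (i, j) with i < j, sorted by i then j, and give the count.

α = atan 0.75 = 36.87°;  2α = 73.74°
n_0 = (-0.8142, +0.5806)
n_1 = (-0.9983, -0.0578)
n_2 = (-0.5304, -0.8477)
n_3 = (+0.4829, -0.8757)
n_4 = (+0.9309, -0.3652)
n_5 = (+0.8936, +0.4489)
n_6 = (+0.3655, +0.9308)
n_7 = (-0.1977, +0.9803)
  (0,1): δ = 141.20°  ·
  (0,2): δ = 86.54°  ·
  (0,3): δ = 25.64°  ✓
  (0,4): δ = 14.07°  ✓
  (0,5): δ = 62.16°  ✓
  (0,6): δ = 104.06°  ·
  (0,7): δ = 136.89°  ·
  (1,2): δ = 125.35°  ·
  (1,3): δ = 64.44°  ✓
  (1,4): δ = 24.73°  ✓
  (1,5): δ = 23.36°  ✓
  (1,6): δ = 65.25°  ✓
  (1,7): δ = 98.09°  ·
  (2,3): δ = 119.09°  ·
  (2,4): δ = 79.38°  ·
  (2,5): δ = 31.29°  ✓
  (2,6): δ = 10.60°  ✓
  (2,7): δ = 43.44°  ✓
  (3,4): δ = 140.29°  ·
  (3,5): δ = 92.20°  ·
  (3,6): δ = 50.31°  ✓
  (3,7): δ = 17.47°  ✓
  (4,5): δ = 131.91°  ·
  (4,6): δ = 90.02°  ·
  (4,7): δ = 57.18°  ✓
  (5,6): δ = 138.11°  ·
  (5,7): δ = 105.27°  ·
  (6,7): δ = 147.16°  ·
antipodal pairs: 13

count = 13; pairs: (0,3), (0,4), (0,5), (1,3), (1,4), (1,5), (1,6), (2,5), (2,6), (2,7), (3,6), (3,7), (4,7)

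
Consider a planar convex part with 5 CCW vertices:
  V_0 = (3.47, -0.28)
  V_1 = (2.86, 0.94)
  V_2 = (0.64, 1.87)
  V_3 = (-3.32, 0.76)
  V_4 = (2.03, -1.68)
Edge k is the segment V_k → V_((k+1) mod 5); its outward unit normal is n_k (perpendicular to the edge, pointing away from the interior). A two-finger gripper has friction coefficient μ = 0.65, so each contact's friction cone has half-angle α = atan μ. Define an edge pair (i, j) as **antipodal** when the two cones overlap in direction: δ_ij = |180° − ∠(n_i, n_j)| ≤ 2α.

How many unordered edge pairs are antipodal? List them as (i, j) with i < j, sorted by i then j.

count = 4; pairs: (0,3), (1,3), (2,3), (2,4)

α = atan 0.65 = 33.02°;  2α = 66.05°
n_0 = (+0.8944, +0.4472)
n_1 = (+0.3864, +0.9223)
n_2 = (-0.2699, +0.9629)
n_3 = (-0.4150, -0.9098)
n_4 = (+0.6971, -0.7170)
  (0,1): δ = 139.29°  ·
  (0,2): δ = 100.91°  ·
  (0,3): δ = 38.92°  ✓
  (0,4): δ = 107.63°  ·
  (1,2): δ = 141.61°  ·
  (1,3): δ = 1.79°  ✓
  (1,4): δ = 66.92°  ·
  (2,3): δ = 40.17°  ✓
  (2,4): δ = 28.53°  ✓
  (3,4): δ = 111.29°  ·
antipodal pairs: 4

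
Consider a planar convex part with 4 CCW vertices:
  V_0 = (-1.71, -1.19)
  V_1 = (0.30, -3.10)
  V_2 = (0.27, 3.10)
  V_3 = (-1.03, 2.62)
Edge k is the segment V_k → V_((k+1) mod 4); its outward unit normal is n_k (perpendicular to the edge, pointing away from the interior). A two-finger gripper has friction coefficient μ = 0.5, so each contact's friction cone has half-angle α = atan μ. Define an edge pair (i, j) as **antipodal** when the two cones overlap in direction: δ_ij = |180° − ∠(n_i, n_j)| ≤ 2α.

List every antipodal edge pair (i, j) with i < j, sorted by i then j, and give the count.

α = atan 0.5 = 26.57°;  2α = 53.13°
n_0 = (-0.6888, -0.7249)
n_1 = (+1.0000, +0.0048)
n_2 = (-0.3464, +0.9381)
n_3 = (-0.9844, +0.1757)
  (0,1): δ = 46.18°  ✓
  (0,2): δ = 63.80°  ·
  (0,3): δ = 123.42°  ·
  (1,2): δ = 70.01°  ·
  (1,3): δ = 10.40°  ✓
  (2,3): δ = 120.39°  ·
antipodal pairs: 2

count = 2; pairs: (0,1), (1,3)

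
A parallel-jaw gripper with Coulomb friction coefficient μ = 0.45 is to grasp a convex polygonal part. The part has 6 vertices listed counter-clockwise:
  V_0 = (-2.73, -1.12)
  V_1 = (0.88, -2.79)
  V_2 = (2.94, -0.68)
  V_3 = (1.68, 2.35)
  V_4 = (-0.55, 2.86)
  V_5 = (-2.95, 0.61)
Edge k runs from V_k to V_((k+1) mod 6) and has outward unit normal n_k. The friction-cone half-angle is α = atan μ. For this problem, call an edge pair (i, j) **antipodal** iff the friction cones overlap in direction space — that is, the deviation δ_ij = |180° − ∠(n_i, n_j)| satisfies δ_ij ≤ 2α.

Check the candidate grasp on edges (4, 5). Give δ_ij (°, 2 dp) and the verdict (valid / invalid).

δ = 125.91°, invalid

α = atan 0.45 = 24.23°;  2α = 48.46°
edge 4: e_4 = (-2.40, -2.25);  n_4 = (-0.6839, +0.7295)
edge 5: e_5 = (+0.22, -1.73);  n_5 = (-0.9920, -0.1262)
∠(n_4, n_5) = 54.09°
δ = |180° − 54.09°| = 125.91°
125.91° > 2α = 48.46°  →  invalid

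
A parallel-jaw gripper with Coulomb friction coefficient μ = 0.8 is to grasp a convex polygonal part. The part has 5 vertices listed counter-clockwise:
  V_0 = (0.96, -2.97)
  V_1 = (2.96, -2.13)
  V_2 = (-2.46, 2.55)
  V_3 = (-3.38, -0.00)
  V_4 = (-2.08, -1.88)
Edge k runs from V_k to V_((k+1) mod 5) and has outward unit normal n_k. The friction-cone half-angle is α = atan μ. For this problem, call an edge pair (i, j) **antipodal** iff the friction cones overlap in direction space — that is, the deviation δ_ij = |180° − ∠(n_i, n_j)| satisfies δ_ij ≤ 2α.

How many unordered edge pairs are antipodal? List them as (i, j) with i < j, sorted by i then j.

count = 5; pairs: (0,1), (0,2), (1,2), (1,3), (1,4)

α = atan 0.8 = 38.66°;  2α = 77.32°
n_0 = (+0.3872, -0.9220)
n_1 = (+0.6535, +0.7569)
n_2 = (-0.9407, +0.3394)
n_3 = (-0.8225, -0.5688)
n_4 = (-0.3375, -0.9413)
  (0,1): δ = 63.59°  ✓
  (0,2): δ = 47.38°  ✓
  (0,3): δ = 101.88°  ·
  (0,4): δ = 137.49°  ·
  (1,2): δ = 69.03°  ✓
  (1,3): δ = 14.53°  ✓
  (1,4): δ = 21.08°  ✓
  (2,3): δ = 125.50°  ·
  (2,4): δ = 89.89°  ·
  (3,4): δ = 144.39°  ·
antipodal pairs: 5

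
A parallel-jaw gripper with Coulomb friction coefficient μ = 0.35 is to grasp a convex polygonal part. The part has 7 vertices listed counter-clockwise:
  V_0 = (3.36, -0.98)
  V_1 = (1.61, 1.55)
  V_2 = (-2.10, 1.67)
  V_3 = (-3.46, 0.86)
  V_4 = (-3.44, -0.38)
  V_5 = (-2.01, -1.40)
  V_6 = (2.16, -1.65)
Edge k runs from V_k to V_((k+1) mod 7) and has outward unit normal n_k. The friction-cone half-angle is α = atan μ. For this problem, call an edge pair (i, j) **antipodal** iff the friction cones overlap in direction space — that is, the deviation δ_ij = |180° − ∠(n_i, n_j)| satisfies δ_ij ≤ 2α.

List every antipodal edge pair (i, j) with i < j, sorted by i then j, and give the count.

count = 7; pairs: (0,3), (0,4), (1,4), (1,5), (1,6), (2,5), (2,6)

α = atan 0.35 = 19.29°;  2α = 38.58°
n_0 = (+0.8224, +0.5689)
n_1 = (+0.0323, +0.9995)
n_2 = (-0.5117, +0.8592)
n_3 = (-0.9999, -0.0161)
n_4 = (-0.5807, -0.8141)
n_5 = (-0.0598, -0.9982)
n_6 = (+0.4875, -0.8731)
  (0,1): δ = 126.52°  ·
  (0,2): δ = 93.89°  ·
  (0,3): δ = 33.75°  ✓
  (0,4): δ = 19.83°  ✓
  (0,5): δ = 51.90°  ·
  (0,6): δ = 84.50°  ·
  (1,2): δ = 147.37°  ·
  (1,3): δ = 87.22°  ·
  (1,4): δ = 33.65°  ✓
  (1,5): δ = 1.58°  ✓
  (1,6): δ = 31.03°  ✓
  (2,3): δ = 119.85°  ·
  (2,4): δ = 66.28°  ·
  (2,5): δ = 34.21°  ✓
  (2,6): δ = 1.60°  ✓
  (3,4): δ = 126.42°  ·
  (3,5): δ = 94.35°  ·
  (3,6): δ = 61.75°  ·
  (4,5): δ = 147.93°  ·
  (4,6): δ = 115.32°  ·
  (5,6): δ = 147.39°  ·
antipodal pairs: 7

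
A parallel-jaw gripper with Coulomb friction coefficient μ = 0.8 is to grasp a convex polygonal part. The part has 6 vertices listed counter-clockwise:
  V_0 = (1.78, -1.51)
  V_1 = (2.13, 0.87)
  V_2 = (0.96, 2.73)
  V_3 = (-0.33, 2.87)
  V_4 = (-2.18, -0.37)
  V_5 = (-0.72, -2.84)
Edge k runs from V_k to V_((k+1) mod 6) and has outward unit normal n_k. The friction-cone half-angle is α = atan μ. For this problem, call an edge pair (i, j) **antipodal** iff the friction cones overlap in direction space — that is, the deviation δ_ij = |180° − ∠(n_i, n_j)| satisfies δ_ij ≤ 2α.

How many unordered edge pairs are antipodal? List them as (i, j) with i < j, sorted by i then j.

count = 7; pairs: (0,3), (0,4), (1,3), (1,4), (2,4), (2,5), (3,5)

α = atan 0.8 = 38.66°;  2α = 77.32°
n_0 = (+0.9894, -0.1455)
n_1 = (+0.8465, +0.5325)
n_2 = (+0.1079, +0.9942)
n_3 = (-0.8684, +0.4959)
n_4 = (-0.8609, -0.5088)
n_5 = (+0.4697, -0.8828)
  (0,1): δ = 139.46°  ·
  (0,2): δ = 87.83°  ·
  (0,3): δ = 21.36°  ✓
  (0,4): δ = 38.95°  ✓
  (0,5): δ = 126.38°  ·
  (1,2): δ = 128.37°  ·
  (1,3): δ = 61.90°  ✓
  (1,4): δ = 1.58°  ✓
  (1,5): δ = 85.84°  ·
  (2,3): δ = 113.53°  ·
  (2,4): δ = 53.22°  ✓
  (2,5): δ = 34.21°  ✓
  (3,4): δ = 119.69°  ·
  (3,5): δ = 32.26°  ✓
  (4,5): δ = 92.57°  ·
antipodal pairs: 7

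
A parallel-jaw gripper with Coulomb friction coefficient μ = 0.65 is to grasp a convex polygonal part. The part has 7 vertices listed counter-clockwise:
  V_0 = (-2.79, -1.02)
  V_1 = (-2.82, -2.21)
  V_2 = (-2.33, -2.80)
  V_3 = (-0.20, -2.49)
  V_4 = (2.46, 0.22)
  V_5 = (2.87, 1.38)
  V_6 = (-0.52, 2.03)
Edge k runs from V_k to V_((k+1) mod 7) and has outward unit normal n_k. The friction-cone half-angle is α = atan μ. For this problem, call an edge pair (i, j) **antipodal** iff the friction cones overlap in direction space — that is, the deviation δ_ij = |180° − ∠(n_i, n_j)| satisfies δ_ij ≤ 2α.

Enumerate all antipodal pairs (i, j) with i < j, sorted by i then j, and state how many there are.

count = 9; pairs: (0,3), (0,4), (1,4), (1,5), (2,5), (2,6), (3,5), (3,6), (4,6)

α = atan 0.65 = 33.02°;  2α = 66.05°
n_0 = (-0.9997, +0.0252)
n_1 = (-0.7693, -0.6389)
n_2 = (+0.1440, -0.9896)
n_3 = (+0.7137, -0.7005)
n_4 = (+0.9428, -0.3332)
n_5 = (+0.1883, +0.9821)
n_6 = (-0.8022, +0.5971)
  (0,1): δ = 138.85°  ·
  (0,2): δ = 80.28°  ·
  (0,3): δ = 43.02°  ✓
  (0,4): δ = 18.02°  ✓
  (0,5): δ = 80.59°  ·
  (0,6): δ = 144.79°  ·
  (1,2): δ = 121.43°  ·
  (1,3): δ = 84.18°  ·
  (1,4): δ = 59.18°  ✓
  (1,5): δ = 39.44°  ✓
  (1,6): δ = 103.63°  ·
  (2,3): δ = 142.75°  ·
  (2,4): δ = 117.75°  ·
  (2,5): δ = 19.13°  ✓
  (2,6): δ = 45.06°  ✓
  (3,4): δ = 155.00°  ·
  (3,5): δ = 56.39°  ✓
  (3,6): δ = 7.81°  ✓
  (4,5): δ = 81.39°  ·
  (4,6): δ = 17.19°  ✓
  (5,6): δ = 115.80°  ·
antipodal pairs: 9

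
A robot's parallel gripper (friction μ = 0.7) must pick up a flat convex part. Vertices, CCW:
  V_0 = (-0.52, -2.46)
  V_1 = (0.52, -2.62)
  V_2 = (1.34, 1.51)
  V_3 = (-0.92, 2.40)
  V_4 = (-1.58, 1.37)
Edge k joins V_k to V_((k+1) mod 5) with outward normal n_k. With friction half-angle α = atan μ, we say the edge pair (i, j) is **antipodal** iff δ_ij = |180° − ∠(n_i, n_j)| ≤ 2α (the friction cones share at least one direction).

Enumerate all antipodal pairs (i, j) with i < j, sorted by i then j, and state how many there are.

α = atan 0.7 = 34.99°;  2α = 69.98°
n_0 = (-0.1521, -0.9884)
n_1 = (+0.9809, -0.1947)
n_2 = (+0.3664, +0.9305)
n_3 = (-0.8420, +0.5395)
n_4 = (-0.9638, -0.2667)
  (0,1): δ = 92.48°  ·
  (0,2): δ = 12.75°  ✓
  (0,3): δ = 66.10°  ✓
  (0,4): δ = 114.22°  ·
  (1,2): δ = 100.26°  ·
  (1,3): δ = 21.42°  ✓
  (1,4): δ = 26.70°  ✓
  (2,3): δ = 101.16°  ·
  (2,4): δ = 53.04°  ✓
  (3,4): δ = 131.88°  ·
antipodal pairs: 5

count = 5; pairs: (0,2), (0,3), (1,3), (1,4), (2,4)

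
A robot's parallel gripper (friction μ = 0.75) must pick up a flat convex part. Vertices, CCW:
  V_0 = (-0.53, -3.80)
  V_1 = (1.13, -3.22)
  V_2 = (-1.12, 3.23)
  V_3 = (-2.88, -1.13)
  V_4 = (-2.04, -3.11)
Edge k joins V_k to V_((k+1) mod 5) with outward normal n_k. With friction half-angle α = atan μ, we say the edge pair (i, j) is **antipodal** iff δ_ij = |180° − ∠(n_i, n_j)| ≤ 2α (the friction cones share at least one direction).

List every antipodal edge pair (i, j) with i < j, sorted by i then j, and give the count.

α = atan 0.75 = 36.87°;  2α = 73.74°
n_0 = (+0.3298, -0.9440)
n_1 = (+0.9442, +0.3294)
n_2 = (-0.9273, +0.3743)
n_3 = (-0.9206, -0.3905)
n_4 = (-0.4156, -0.9095)
  (0,1): δ = 90.03°  ·
  (0,2): δ = 48.76°  ✓
  (0,3): δ = 93.73°  ·
  (0,4): δ = 136.18°  ·
  (1,2): δ = 41.21°  ✓
  (1,3): δ = 3.76°  ✓
  (1,4): δ = 46.21°  ✓
  (2,3): δ = 135.03°  ·
  (2,4): δ = 92.58°  ·
  (3,4): δ = 137.55°  ·
antipodal pairs: 4

count = 4; pairs: (0,2), (1,2), (1,3), (1,4)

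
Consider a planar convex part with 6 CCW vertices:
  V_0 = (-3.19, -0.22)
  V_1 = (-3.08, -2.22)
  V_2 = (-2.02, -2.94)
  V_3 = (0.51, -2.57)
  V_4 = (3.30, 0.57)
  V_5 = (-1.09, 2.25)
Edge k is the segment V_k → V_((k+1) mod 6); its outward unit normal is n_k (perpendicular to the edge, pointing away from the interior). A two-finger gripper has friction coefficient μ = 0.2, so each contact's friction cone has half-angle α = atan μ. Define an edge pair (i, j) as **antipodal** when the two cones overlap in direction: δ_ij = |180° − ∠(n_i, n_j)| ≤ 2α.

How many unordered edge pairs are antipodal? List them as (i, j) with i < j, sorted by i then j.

α = atan 0.2 = 11.31°;  2α = 22.62°
n_0 = (-0.9985, -0.0549)
n_1 = (-0.5619, -0.8272)
n_2 = (+0.1447, -0.9895)
n_3 = (+0.7475, -0.6642)
n_4 = (+0.3574, +0.9339)
n_5 = (-0.7619, +0.6477)
  (0,1): δ = 127.33°  ·
  (0,2): δ = 84.83°  ·
  (0,3): δ = 44.77°  ·
  (0,4): δ = 65.91°  ·
  (0,5): δ = 136.48°  ·
  (1,2): δ = 137.49°  ·
  (1,3): δ = 97.44°  ·
  (1,4): δ = 13.24°  ✓
  (1,5): δ = 83.81°  ·
  (2,3): δ = 139.94°  ·
  (2,4): δ = 29.26°  ·
  (2,5): δ = 41.31°  ·
  (3,4): δ = 69.32°  ·
  (3,5): δ = 1.25°  ✓
  (4,5): δ = 109.43°  ·
antipodal pairs: 2

count = 2; pairs: (1,4), (3,5)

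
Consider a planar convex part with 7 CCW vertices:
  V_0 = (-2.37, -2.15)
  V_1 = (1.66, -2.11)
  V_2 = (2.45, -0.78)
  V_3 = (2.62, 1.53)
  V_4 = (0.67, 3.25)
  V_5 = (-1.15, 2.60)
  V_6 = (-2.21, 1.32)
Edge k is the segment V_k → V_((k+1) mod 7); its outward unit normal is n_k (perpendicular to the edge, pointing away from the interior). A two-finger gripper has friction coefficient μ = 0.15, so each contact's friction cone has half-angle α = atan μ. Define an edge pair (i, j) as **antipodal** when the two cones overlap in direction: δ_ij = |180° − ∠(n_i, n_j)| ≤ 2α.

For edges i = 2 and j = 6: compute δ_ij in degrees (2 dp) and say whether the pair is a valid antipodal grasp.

δ = 1.57°, valid

α = atan 0.15 = 8.53°;  2α = 17.06°
edge 2: e_2 = (+0.17, +2.31);  n_2 = (+0.9973, -0.0734)
edge 6: e_6 = (-0.16, -3.47);  n_6 = (-0.9989, +0.0461)
∠(n_2, n_6) = 178.43°
δ = |180° − 178.43°| = 1.57°
1.57° ≤ 2α = 17.06°  →  valid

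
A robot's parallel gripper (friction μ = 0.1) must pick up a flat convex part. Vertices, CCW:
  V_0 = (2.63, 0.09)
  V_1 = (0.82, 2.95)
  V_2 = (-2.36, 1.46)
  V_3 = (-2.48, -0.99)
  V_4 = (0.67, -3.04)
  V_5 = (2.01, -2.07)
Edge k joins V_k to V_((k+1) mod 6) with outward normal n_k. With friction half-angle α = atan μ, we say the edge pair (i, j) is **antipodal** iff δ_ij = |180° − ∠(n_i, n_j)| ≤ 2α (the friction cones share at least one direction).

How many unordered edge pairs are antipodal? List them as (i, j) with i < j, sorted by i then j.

α = atan 0.1 = 5.71°;  2α = 11.42°
n_0 = (+0.8450, +0.5348)
n_1 = (-0.4243, +0.9055)
n_2 = (-0.9988, +0.0489)
n_3 = (-0.5455, -0.8381)
n_4 = (+0.5864, -0.8100)
n_5 = (+0.9612, -0.2759)
  (0,1): δ = 97.22°  ·
  (0,2): δ = 35.13°  ·
  (0,3): δ = 24.62°  ·
  (0,4): δ = 93.57°  ·
  (0,5): δ = 131.66°  ·
  (1,2): δ = 117.91°  ·
  (1,3): δ = 58.16°  ·
  (1,4): δ = 10.79°  ✓
  (1,5): δ = 48.88°  ·
  (2,3): δ = 120.25°  ·
  (2,4): δ = 51.30°  ·
  (2,5): δ = 13.21°  ·
  (3,4): δ = 111.04°  ·
  (3,5): δ = 72.96°  ·
  (4,5): δ = 141.92°  ·
antipodal pairs: 1

count = 1; pairs: (1,4)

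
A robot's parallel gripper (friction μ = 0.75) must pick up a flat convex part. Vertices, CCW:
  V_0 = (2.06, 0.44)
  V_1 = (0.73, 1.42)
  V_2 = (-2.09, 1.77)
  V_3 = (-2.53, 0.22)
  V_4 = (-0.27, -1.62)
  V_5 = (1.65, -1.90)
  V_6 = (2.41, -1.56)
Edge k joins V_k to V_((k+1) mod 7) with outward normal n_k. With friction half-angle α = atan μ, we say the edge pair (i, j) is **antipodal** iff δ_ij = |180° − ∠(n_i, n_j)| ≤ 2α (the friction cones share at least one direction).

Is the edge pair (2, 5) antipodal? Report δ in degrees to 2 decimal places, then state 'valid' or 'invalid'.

δ = 50.05°, valid

α = atan 0.75 = 36.87°;  2α = 73.74°
edge 2: e_2 = (-0.44, -1.55);  n_2 = (-0.9620, +0.2731)
edge 5: e_5 = (+0.76, +0.34);  n_5 = (+0.4084, -0.9128)
∠(n_2, n_5) = 129.95°
δ = |180° − 129.95°| = 50.05°
50.05° ≤ 2α = 73.74°  →  valid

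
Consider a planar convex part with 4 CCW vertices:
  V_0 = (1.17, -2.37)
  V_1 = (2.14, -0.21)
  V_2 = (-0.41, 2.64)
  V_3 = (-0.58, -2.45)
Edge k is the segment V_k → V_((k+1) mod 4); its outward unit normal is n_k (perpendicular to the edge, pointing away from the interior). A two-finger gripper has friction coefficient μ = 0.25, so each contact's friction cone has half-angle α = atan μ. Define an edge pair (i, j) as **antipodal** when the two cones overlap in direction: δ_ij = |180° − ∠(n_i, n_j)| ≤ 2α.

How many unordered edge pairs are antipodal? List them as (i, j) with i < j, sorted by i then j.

α = atan 0.25 = 14.04°;  2α = 28.07°
n_0 = (+0.9122, -0.4097)
n_1 = (+0.7452, +0.6668)
n_2 = (-0.9994, +0.0334)
n_3 = (+0.0457, -0.9990)
  (0,1): δ = 114.00°  ·
  (0,2): δ = 22.27°  ✓
  (0,3): δ = 116.80°  ·
  (1,2): δ = 43.73°  ·
  (1,3): δ = 50.80°  ·
  (2,3): δ = 85.47°  ·
antipodal pairs: 1

count = 1; pairs: (0,2)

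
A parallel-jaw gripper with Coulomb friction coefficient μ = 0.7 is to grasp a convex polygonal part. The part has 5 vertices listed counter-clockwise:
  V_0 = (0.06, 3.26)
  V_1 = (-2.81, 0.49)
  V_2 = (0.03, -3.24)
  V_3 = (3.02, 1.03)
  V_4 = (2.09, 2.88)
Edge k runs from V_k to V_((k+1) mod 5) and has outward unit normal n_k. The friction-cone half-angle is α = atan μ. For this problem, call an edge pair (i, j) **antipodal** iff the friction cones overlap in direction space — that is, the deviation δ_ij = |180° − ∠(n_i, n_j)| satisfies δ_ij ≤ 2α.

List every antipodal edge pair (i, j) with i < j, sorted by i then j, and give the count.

α = atan 0.7 = 34.99°;  2α = 69.98°
n_0 = (-0.6945, +0.7195)
n_1 = (-0.7956, -0.6058)
n_2 = (+0.8191, -0.5736)
n_3 = (+0.8935, +0.4491)
n_4 = (+0.1840, +0.9829)
  (0,1): δ = 96.70°  ·
  (0,2): δ = 11.01°  ✓
  (0,3): δ = 72.70°  ·
  (0,4): δ = 125.41°  ·
  (1,2): δ = 72.29°  ·
  (1,3): δ = 10.60°  ✓
  (1,4): δ = 42.11°  ✓
  (2,3): δ = 118.31°  ·
  (2,4): δ = 65.60°  ✓
  (3,4): δ = 127.29°  ·
antipodal pairs: 4

count = 4; pairs: (0,2), (1,3), (1,4), (2,4)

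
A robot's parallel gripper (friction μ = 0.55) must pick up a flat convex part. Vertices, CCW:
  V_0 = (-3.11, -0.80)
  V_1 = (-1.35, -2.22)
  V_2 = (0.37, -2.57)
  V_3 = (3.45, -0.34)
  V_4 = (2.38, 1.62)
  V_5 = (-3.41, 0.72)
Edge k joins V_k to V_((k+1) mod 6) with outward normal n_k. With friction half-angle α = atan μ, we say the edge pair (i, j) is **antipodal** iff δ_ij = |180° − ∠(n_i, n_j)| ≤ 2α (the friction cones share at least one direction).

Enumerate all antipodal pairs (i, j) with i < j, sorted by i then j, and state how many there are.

α = atan 0.55 = 28.81°;  2α = 57.62°
n_0 = (-0.6279, -0.7783)
n_1 = (-0.1994, -0.9799)
n_2 = (+0.5865, -0.8100)
n_3 = (+0.8777, +0.4792)
n_4 = (-0.1536, +0.9881)
n_5 = (-0.9811, -0.1936)
  (0,1): δ = 152.60°  ·
  (0,2): δ = 105.20°  ·
  (0,3): δ = 22.47°  ✓
  (0,4): δ = 47.73°  ✓
  (0,5): δ = 140.06°  ·
  (1,2): δ = 132.59°  ·
  (1,3): δ = 49.87°  ✓
  (1,4): δ = 20.34°  ✓
  (1,5): δ = 112.67°  ·
  (2,3): δ = 97.27°  ·
  (2,4): δ = 27.07°  ✓
  (2,5): δ = 65.26°  ·
  (3,4): δ = 109.80°  ·
  (3,5): δ = 17.47°  ✓
  (4,5): δ = 87.67°  ·
antipodal pairs: 6

count = 6; pairs: (0,3), (0,4), (1,3), (1,4), (2,4), (3,5)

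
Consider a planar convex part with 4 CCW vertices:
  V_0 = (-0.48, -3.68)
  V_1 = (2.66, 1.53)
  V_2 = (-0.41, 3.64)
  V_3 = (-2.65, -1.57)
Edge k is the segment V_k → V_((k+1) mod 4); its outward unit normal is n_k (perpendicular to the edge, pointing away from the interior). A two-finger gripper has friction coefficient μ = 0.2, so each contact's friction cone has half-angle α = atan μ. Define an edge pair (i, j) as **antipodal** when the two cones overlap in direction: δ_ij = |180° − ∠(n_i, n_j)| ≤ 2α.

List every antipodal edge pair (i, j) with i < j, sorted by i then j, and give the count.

α = atan 0.2 = 11.31°;  2α = 22.62°
n_0 = (+0.8565, -0.5162)
n_1 = (+0.5664, +0.8241)
n_2 = (-0.9187, +0.3950)
n_3 = (-0.6971, -0.7169)
  (0,1): δ = 93.42°  ·
  (0,2): δ = 7.81°  ✓
  (0,3): δ = 76.88°  ·
  (1,2): δ = 78.76°  ·
  (1,3): δ = 9.70°  ✓
  (2,3): δ = 110.93°  ·
antipodal pairs: 2

count = 2; pairs: (0,2), (1,3)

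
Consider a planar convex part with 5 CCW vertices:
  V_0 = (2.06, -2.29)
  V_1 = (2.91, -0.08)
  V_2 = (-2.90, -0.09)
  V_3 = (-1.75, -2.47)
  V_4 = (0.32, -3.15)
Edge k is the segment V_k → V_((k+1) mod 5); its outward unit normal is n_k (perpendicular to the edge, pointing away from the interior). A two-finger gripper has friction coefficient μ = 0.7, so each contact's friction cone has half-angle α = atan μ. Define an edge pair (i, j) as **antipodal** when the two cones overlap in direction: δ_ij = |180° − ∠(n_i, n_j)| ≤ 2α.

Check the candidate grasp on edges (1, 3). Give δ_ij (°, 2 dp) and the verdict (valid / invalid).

δ = 18.28°, valid

α = atan 0.7 = 34.99°;  2α = 69.98°
edge 1: e_1 = (-5.81, -0.01);  n_1 = (-0.0017, +1.0000)
edge 3: e_3 = (+2.07, -0.68);  n_3 = (-0.3121, -0.9501)
∠(n_1, n_3) = 161.72°
δ = |180° − 161.72°| = 18.28°
18.28° ≤ 2α = 69.98°  →  valid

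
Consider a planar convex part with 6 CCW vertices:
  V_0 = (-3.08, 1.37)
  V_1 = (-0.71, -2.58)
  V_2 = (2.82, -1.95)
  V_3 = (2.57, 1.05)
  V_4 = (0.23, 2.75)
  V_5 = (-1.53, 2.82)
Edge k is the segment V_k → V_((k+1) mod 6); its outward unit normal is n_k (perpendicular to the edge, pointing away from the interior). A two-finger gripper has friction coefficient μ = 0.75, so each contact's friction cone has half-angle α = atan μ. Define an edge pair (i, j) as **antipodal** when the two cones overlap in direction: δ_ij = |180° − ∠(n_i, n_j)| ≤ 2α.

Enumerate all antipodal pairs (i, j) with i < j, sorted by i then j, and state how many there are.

count = 7; pairs: (0,2), (0,3), (0,4), (1,3), (1,4), (1,5), (2,5)

α = atan 0.75 = 36.87°;  2α = 73.74°
n_0 = (-0.8575, -0.5145)
n_1 = (+0.1757, -0.9844)
n_2 = (+0.9965, +0.0830)
n_3 = (+0.5878, +0.8090)
n_4 = (+0.0397, +0.9992)
n_5 = (-0.6832, +0.7303)
  (0,1): δ = 110.84°  ·
  (0,2): δ = 26.20°  ✓
  (0,3): δ = 23.04°  ✓
  (0,4): δ = 56.76°  ✓
  (0,5): δ = 102.13°  ·
  (1,2): δ = 95.36°  ·
  (1,3): δ = 46.12°  ✓
  (1,4): δ = 12.40°  ✓
  (1,5): δ = 32.97°  ✓
  (2,3): δ = 130.76°  ·
  (2,4): δ = 97.04°  ·
  (2,5): δ = 51.67°  ✓
  (3,4): δ = 146.28°  ·
  (3,5): δ = 100.91°  ·
  (4,5): δ = 134.63°  ·
antipodal pairs: 7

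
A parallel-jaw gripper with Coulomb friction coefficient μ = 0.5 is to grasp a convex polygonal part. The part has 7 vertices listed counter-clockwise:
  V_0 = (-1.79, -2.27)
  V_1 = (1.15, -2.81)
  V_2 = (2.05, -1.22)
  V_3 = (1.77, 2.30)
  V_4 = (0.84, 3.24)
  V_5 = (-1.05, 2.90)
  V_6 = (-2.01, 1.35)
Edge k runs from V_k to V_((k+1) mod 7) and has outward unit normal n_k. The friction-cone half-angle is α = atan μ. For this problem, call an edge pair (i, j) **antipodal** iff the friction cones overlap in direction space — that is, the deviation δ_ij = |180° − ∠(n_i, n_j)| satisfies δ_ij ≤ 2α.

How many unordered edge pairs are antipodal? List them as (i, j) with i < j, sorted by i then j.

count = 8; pairs: (0,3), (0,4), (1,4), (1,5), (1,6), (2,5), (2,6), (3,6)

α = atan 0.5 = 26.57°;  2α = 53.13°
n_0 = (-0.1807, -0.9835)
n_1 = (+0.8703, -0.4926)
n_2 = (+0.9969, +0.0793)
n_3 = (+0.7109, +0.7033)
n_4 = (-0.1771, +0.9842)
n_5 = (-0.8501, +0.5265)
n_6 = (-0.9982, -0.0607)
  (0,1): δ = 109.10°  ·
  (0,2): δ = 75.04°  ·
  (0,3): δ = 34.90°  ✓
  (0,4): δ = 20.61°  ✓
  (0,5): δ = 68.64°  ·
  (0,6): δ = 103.89°  ·
  (1,2): δ = 145.94°  ·
  (1,3): δ = 105.79°  ·
  (1,4): δ = 50.29°  ✓
  (1,5): δ = 2.26°  ✓
  (1,6): δ = 32.99°  ✓
  (2,3): δ = 139.85°  ·
  (2,4): δ = 84.35°  ·
  (2,5): δ = 36.32°  ✓
  (2,6): δ = 1.07°  ✓
  (3,4): δ = 124.50°  ·
  (3,5): δ = 76.47°  ·
  (3,6): δ = 41.22°  ✓
  (4,5): δ = 131.97°  ·
  (4,6): δ = 96.72°  ·
  (5,6): δ = 144.75°  ·
antipodal pairs: 8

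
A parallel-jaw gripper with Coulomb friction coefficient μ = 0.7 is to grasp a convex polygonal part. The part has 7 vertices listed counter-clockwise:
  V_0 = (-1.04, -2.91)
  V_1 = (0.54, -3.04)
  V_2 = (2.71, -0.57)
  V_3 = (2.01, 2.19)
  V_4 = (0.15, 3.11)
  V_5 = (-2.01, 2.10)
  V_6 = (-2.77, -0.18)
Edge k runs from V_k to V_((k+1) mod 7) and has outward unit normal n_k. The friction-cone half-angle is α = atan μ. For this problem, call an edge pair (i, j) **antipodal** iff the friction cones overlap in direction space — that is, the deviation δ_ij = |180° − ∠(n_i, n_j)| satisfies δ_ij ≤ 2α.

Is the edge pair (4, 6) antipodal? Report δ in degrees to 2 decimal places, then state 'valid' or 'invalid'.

α = atan 0.7 = 34.99°;  2α = 69.98°
edge 4: e_4 = (-2.16, -1.01);  n_4 = (-0.4236, +0.9059)
edge 6: e_6 = (+1.73, -2.73);  n_6 = (-0.8447, -0.5353)
∠(n_4, n_6) = 97.30°
δ = |180° − 97.30°| = 82.70°
82.70° > 2α = 69.98°  →  invalid

δ = 82.70°, invalid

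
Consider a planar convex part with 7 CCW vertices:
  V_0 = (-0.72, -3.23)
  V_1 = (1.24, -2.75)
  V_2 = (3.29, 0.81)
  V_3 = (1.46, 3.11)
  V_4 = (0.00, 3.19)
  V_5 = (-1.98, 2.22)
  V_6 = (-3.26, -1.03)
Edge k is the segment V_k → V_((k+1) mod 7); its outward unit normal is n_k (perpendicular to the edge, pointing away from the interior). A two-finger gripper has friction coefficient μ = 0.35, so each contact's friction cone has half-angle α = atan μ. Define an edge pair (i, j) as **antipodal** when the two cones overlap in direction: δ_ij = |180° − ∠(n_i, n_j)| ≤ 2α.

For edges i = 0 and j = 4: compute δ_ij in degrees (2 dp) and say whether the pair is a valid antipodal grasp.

α = atan 0.35 = 19.29°;  2α = 38.58°
edge 0: e_0 = (+1.96, +0.48);  n_0 = (+0.2379, -0.9713)
edge 4: e_4 = (-1.98, -0.97);  n_4 = (-0.4399, +0.8980)
∠(n_0, n_4) = 167.66°
δ = |180° − 167.66°| = 12.34°
12.34° ≤ 2α = 38.58°  →  valid

δ = 12.34°, valid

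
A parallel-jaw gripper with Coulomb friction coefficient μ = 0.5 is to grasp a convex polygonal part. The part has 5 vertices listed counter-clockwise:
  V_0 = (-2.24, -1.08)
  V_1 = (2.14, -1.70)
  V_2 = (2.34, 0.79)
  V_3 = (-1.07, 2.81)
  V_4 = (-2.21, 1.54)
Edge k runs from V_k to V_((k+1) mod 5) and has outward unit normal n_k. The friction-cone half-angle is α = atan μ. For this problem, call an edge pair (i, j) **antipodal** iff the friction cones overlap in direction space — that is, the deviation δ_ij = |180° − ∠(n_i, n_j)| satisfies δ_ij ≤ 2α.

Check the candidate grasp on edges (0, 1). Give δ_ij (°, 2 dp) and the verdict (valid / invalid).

α = atan 0.5 = 26.57°;  2α = 53.13°
edge 0: e_0 = (+4.38, -0.62);  n_0 = (-0.1402, -0.9901)
edge 1: e_1 = (+0.20, +2.49);  n_1 = (+0.9968, -0.0801)
∠(n_0, n_1) = 93.46°
δ = |180° − 93.46°| = 86.54°
86.54° > 2α = 53.13°  →  invalid

δ = 86.54°, invalid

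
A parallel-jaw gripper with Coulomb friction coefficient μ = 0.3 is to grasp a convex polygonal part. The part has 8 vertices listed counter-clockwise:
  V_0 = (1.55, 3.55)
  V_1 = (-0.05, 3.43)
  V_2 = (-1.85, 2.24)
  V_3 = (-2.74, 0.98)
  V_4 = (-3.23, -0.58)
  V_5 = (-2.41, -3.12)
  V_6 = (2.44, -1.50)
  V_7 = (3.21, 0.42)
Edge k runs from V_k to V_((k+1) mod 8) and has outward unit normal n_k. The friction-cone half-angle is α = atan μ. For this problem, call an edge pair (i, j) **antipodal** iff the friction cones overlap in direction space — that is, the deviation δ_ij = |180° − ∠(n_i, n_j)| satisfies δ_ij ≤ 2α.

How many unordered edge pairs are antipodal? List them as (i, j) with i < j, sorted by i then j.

α = atan 0.3 = 16.70°;  2α = 33.40°
n_0 = (-0.0748, +0.9972)
n_1 = (-0.5515, +0.8342)
n_2 = (-0.8168, +0.5769)
n_3 = (-0.9540, +0.2997)
n_4 = (-0.9516, -0.3072)
n_5 = (+0.3168, -0.9485)
n_6 = (+0.9281, -0.3722)
n_7 = (+0.8834, +0.4685)
  (0,1): δ = 150.82°  ·
  (0,2): δ = 129.52°  ·
  (0,3): δ = 111.73°  ·
  (0,4): δ = 76.40°  ·
  (0,5): δ = 14.18°  ✓
  (0,6): δ = 63.86°  ·
  (0,7): δ = 113.65°  ·
  (1,2): δ = 158.70°  ·
  (1,3): δ = 140.91°  ·
  (1,4): δ = 105.58°  ·
  (1,5): δ = 15.00°  ✓
  (1,6): δ = 34.68°  ·
  (1,7): δ = 84.47°  ·
  (2,3): δ = 162.20°  ·
  (2,4): δ = 126.87°  ·
  (2,5): δ = 36.29°  ·
  (2,6): δ = 13.38°  ✓
  (2,7): δ = 63.17°  ·
  (3,4): δ = 144.67°  ·
  (3,5): δ = 54.09°  ·
  (3,6): δ = 4.42°  ✓
  (3,7): δ = 45.38°  ·
  (4,5): δ = 89.42°  ·
  (4,6): δ = 39.74°  ·
  (4,7): δ = 10.05°  ✓
  (5,6): δ = 130.32°  ·
  (5,7): δ = 80.53°  ·
  (6,7): δ = 130.21°  ·
antipodal pairs: 5

count = 5; pairs: (0,5), (1,5), (2,6), (3,6), (4,7)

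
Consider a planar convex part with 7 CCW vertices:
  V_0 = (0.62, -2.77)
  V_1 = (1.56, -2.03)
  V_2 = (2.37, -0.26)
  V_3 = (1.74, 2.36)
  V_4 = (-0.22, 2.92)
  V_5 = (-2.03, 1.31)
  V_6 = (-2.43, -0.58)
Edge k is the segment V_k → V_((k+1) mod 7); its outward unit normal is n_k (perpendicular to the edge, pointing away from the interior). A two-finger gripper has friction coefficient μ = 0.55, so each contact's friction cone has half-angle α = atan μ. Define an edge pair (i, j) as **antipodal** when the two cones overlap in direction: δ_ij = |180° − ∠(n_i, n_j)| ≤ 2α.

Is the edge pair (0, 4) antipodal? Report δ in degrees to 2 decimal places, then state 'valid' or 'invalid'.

δ = 3.44°, valid

α = atan 0.55 = 28.81°;  2α = 57.62°
edge 0: e_0 = (+0.94, +0.74);  n_0 = (+0.6186, -0.7857)
edge 4: e_4 = (-1.81, -1.61);  n_4 = (-0.6646, +0.7472)
∠(n_0, n_4) = 176.56°
δ = |180° − 176.56°| = 3.44°
3.44° ≤ 2α = 57.62°  →  valid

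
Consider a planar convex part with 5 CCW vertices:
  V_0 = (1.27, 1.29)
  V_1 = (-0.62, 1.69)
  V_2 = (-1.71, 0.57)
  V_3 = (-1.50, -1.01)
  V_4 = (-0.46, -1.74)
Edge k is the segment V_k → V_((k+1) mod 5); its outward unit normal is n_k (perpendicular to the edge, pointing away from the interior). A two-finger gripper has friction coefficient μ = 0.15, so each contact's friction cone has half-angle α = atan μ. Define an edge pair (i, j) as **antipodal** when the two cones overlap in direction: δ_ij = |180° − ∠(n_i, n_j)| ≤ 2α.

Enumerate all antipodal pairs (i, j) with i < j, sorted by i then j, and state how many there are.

α = atan 0.15 = 8.53°;  2α = 17.06°
n_0 = (+0.2071, +0.9783)
n_1 = (-0.7166, +0.6974)
n_2 = (-0.9913, -0.1318)
n_3 = (-0.5745, -0.8185)
n_4 = (+0.8684, -0.4958)
  (0,1): δ = 122.27°  ·
  (0,2): δ = 70.48°  ·
  (0,3): δ = 23.12°  ·
  (0,4): δ = 72.23°  ·
  (1,2): δ = 128.21°  ·
  (1,3): δ = 80.84°  ·
  (1,4): δ = 14.50°  ✓
  (2,3): δ = 132.64°  ·
  (2,4): δ = 37.30°  ·
  (3,4): δ = 84.66°  ·
antipodal pairs: 1

count = 1; pairs: (1,4)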